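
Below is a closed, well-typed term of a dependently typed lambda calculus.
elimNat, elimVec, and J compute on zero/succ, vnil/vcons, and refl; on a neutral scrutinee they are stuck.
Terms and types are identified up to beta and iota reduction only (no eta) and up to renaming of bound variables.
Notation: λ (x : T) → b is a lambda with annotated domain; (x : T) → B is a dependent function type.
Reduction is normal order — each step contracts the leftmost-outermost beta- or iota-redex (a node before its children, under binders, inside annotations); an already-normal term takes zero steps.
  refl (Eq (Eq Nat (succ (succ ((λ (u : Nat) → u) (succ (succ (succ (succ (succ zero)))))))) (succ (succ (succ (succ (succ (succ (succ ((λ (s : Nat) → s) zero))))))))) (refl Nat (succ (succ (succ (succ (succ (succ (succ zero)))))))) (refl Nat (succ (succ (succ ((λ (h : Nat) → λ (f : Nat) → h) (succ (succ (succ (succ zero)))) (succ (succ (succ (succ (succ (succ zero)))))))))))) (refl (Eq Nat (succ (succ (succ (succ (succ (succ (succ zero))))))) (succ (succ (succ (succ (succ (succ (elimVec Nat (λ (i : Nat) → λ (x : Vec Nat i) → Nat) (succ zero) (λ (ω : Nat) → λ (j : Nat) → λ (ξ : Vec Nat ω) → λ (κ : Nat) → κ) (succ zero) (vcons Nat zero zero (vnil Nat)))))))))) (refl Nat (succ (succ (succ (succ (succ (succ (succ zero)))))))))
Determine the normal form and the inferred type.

normal form:
  refl (Eq (Eq Nat (succ (succ (succ (succ (succ (succ (succ zero))))))) (succ (succ (succ (succ (succ (succ (succ zero)))))))) (refl Nat (succ (succ (succ (succ (succ (succ (succ zero)))))))) (refl Nat (succ (succ (succ (succ (succ (succ (succ zero))))))))) (refl (Eq Nat (succ (succ (succ (succ (succ (succ (succ zero))))))) (succ (succ (succ (succ (succ (succ (succ zero)))))))) (refl Nat (succ (succ (succ (succ (succ (succ (succ zero)))))))))
inferred type:
  Eq (Eq (Eq Nat (succ (succ (succ (succ (succ (succ (succ zero))))))) (succ (succ (succ (succ (succ (succ (succ zero)))))))) (refl Nat (succ (succ (succ (succ (succ (succ (succ zero)))))))) (refl Nat (succ (succ (succ (succ (succ (succ (succ zero))))))))) (refl (Eq Nat (succ (succ (succ (succ (succ (succ (succ zero))))))) (succ (succ (succ (succ (succ (succ (succ zero)))))))) (refl Nat (succ (succ (succ (succ (succ (succ (succ zero))))))))) (refl (Eq Nat (succ (succ (succ (succ (succ (succ (succ zero))))))) (succ (succ (succ (succ (succ (succ (succ zero)))))))) (refl Nat (succ (succ (succ (succ (succ (succ (succ zero)))))))))


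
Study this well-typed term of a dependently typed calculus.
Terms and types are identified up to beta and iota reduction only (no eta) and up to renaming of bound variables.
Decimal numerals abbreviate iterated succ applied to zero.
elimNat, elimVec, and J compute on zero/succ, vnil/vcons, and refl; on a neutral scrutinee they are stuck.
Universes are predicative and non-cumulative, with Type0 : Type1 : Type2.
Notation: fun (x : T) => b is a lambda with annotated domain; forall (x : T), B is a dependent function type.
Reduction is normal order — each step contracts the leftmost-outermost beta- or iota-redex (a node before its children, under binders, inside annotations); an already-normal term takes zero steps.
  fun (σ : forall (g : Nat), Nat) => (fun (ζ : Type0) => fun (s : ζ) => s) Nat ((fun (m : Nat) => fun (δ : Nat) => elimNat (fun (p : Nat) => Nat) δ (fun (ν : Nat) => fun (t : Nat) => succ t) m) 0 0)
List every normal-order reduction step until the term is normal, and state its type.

normal-order reduction sequence:
  fun (σ : forall (g : Nat), Nat) => (fun (ζ : Type0) => fun (s : ζ) => s) Nat ((fun (m : Nat) => fun (δ : Nat) => elimNat (fun (p : Nat) => Nat) δ (fun (ν : Nat) => fun (t : Nat) => succ t) m) 0 0)
  ~> fun (σ : forall (g : Nat), Nat) => (fun (ζ : Nat) => ζ) ((fun (s : Nat) => fun (m : Nat) => elimNat (fun (δ : Nat) => Nat) m (fun (p : Nat) => fun (ν : Nat) => succ ν) s) 0 0)
  ~> fun (σ : forall (g : Nat), Nat) => (fun (ζ : Nat) => fun (s : Nat) => elimNat (fun (m : Nat) => Nat) s (fun (δ : Nat) => fun (p : Nat) => succ p) ζ) 0 0
  ~> fun (σ : forall (g : Nat), Nat) => (fun (ζ : Nat) => elimNat (fun (s : Nat) => Nat) ζ (fun (m : Nat) => fun (δ : Nat) => succ δ) 0) 0
  ~> fun (σ : forall (g : Nat), Nat) => elimNat (fun (ζ : Nat) => Nat) 0 (fun (s : Nat) => fun (m : Nat) => succ m) 0
  ~> fun (σ : forall (g : Nat), Nat) => 0
inferred type:
  forall (σ : forall (g : Nat), Nat), Nat


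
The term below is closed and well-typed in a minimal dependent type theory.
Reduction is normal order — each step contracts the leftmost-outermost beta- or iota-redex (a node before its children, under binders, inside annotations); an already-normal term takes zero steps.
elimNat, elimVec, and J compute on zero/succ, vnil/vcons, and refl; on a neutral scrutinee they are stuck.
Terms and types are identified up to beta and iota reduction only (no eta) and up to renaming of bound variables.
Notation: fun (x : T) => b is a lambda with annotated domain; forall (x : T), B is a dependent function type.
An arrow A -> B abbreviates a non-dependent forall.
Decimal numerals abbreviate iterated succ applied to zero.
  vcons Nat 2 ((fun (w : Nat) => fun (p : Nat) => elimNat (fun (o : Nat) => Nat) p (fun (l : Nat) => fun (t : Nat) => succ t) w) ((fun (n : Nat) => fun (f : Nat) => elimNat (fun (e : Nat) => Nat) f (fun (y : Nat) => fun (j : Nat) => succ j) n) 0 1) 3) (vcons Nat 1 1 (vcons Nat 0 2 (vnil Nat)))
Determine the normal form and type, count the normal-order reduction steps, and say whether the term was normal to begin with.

reduced normal form:
  vcons Nat 2 4 (vcons Nat 1 1 (vcons Nat 0 2 (vnil Nat)))
the term's type:
  Vec Nat 3
normal-order step count: 9
started in normal form: no
first redex: a beta-redex


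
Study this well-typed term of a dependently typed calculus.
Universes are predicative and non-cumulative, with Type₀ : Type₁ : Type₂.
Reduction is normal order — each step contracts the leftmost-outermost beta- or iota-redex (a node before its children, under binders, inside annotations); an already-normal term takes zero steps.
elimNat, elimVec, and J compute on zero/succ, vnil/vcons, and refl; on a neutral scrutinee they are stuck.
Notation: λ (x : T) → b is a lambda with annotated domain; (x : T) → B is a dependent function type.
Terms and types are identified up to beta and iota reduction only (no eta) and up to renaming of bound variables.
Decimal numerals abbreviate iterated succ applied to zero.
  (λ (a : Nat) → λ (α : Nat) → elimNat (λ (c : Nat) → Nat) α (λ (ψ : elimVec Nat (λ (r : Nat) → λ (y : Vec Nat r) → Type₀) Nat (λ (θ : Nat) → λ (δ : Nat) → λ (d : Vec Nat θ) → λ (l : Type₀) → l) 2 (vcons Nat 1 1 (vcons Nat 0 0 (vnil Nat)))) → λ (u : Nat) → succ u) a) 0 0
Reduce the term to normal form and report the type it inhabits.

reduced normal form:
  0
inferred type:
  Nat
observation: contracting a beta-redex first, the term normalizes in 3 steps.


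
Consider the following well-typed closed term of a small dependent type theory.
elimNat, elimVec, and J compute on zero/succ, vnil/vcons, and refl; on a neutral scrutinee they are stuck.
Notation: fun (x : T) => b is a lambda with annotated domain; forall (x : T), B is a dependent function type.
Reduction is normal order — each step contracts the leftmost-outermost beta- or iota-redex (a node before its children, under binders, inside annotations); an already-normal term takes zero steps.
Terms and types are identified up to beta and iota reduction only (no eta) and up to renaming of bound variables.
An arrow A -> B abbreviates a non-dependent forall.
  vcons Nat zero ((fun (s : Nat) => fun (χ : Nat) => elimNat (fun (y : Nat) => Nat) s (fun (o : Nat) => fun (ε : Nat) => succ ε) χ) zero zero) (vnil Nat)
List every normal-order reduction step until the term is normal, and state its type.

normal-order reduction sequence:
  vcons Nat zero ((fun (s : Nat) => fun (χ : Nat) => elimNat (fun (y : Nat) => Nat) s (fun (o : Nat) => fun (ε : Nat) => succ ε) χ) zero zero) (vnil Nat)
  ~> vcons Nat zero ((fun (s : Nat) => elimNat (fun (χ : Nat) => Nat) zero (fun (y : Nat) => fun (o : Nat) => succ o) s) zero) (vnil Nat)
  ~> vcons Nat zero (elimNat (fun (s : Nat) => Nat) zero (fun (χ : Nat) => fun (y : Nat) => succ y) zero) (vnil Nat)
  ~> vcons Nat zero zero (vnil Nat)
the term's type:
  Vec Nat (succ zero)


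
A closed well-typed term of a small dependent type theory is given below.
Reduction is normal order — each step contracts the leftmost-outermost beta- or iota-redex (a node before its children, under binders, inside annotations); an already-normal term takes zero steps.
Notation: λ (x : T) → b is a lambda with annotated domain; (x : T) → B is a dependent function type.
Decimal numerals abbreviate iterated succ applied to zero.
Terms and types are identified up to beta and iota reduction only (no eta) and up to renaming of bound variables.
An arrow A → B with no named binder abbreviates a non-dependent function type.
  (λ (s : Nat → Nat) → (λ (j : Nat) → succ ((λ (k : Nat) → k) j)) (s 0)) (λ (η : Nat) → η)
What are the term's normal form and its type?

resulting normal form:
  1
inferred type:
  Nat
observation: the term reaches its normal form after 4 normal-order steps.


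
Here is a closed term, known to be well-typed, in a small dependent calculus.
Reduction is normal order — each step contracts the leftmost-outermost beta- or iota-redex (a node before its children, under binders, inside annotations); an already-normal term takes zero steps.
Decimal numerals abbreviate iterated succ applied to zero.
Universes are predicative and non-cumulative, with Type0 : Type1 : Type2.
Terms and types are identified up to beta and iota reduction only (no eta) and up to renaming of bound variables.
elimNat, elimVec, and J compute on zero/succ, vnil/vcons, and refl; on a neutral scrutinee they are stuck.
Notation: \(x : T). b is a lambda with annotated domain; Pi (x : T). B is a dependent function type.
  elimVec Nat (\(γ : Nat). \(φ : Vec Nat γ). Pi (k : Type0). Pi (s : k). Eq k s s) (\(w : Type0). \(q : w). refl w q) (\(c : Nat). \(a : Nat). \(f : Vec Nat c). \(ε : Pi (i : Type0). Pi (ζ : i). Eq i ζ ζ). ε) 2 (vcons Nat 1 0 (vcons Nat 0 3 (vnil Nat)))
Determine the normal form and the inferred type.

reduced normal form:
  \(γ : Type0). \(φ : γ). refl γ φ
inferred type:
  Pi (γ : Type0). Pi (φ : γ). Eq γ φ φ


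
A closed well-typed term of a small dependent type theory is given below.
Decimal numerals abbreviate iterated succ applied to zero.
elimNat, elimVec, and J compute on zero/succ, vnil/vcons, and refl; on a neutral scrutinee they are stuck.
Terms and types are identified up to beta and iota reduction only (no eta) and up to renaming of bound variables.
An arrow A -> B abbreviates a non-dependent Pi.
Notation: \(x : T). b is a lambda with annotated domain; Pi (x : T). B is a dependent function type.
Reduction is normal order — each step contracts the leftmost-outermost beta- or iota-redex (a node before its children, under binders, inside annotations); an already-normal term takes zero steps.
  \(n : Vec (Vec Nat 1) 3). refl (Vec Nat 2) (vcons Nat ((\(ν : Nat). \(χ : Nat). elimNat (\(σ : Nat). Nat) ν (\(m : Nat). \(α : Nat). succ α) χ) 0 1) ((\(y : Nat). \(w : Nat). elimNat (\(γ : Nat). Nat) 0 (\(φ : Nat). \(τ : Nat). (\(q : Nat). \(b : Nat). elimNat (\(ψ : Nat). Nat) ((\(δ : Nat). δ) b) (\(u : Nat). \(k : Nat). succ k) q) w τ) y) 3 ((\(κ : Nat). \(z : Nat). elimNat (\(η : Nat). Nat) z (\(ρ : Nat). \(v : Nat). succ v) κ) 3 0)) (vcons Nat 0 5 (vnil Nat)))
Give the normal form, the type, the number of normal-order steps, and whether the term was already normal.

reduced normal form:
  \(n : Vec (Vec Nat 1) 3). refl (Vec Nat 2) (vcons Nat 1 9 (vcons Nat 0 5 (vnil Nat)))
type:
  Vec (Vec Nat 1) 3 -> Eq (Vec Nat 2) (vcons Nat 1 9 (vcons Nat 0 5 (vnil Nat))) (vcons Nat 1 9 (vcons Nat 0 5 (vnil Nat)))
reduction steps (normal order): 93
term was already normal: no
first redex: a beta-redex


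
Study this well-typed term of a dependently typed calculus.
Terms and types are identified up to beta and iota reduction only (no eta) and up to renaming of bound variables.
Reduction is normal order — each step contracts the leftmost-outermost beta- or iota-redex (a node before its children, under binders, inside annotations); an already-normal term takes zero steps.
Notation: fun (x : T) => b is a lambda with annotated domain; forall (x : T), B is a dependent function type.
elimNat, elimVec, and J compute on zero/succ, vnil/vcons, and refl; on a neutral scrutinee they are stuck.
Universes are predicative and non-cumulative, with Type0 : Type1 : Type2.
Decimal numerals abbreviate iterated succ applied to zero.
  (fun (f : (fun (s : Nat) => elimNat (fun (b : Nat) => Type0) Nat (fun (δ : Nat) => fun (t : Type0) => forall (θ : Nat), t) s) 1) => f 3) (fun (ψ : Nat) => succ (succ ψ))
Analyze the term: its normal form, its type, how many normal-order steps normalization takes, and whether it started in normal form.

reduced normal form:
  5
type:
  Nat
steps to reach normal form (normal order): 2
already normal: no
first contracted redex: a beta-redex


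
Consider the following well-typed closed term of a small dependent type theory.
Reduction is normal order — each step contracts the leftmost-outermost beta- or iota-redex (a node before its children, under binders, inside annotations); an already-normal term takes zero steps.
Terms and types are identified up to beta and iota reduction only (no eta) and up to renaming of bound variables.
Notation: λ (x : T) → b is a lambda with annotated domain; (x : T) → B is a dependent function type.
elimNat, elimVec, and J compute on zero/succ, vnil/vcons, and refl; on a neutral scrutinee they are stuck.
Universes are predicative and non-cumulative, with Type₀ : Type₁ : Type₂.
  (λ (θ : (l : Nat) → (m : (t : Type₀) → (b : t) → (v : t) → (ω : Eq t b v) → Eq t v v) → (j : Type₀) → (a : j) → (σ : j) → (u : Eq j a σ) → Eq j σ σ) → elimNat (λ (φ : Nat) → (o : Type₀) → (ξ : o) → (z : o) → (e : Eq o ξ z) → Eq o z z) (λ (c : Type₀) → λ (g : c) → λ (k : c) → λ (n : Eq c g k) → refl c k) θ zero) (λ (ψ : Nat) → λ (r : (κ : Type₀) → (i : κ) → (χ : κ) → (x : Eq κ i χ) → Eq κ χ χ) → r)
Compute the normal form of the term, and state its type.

reduced normal form:
  λ (θ : Type₀) → λ (l : θ) → λ (m : θ) → λ (t : Eq θ l m) → refl θ m
inferred type:
  (θ : Type₀) → (l : θ) → (m : θ) → (t : Eq θ l m) → Eq θ m m
observation: the term reaches its normal form after 2 normal-order steps.


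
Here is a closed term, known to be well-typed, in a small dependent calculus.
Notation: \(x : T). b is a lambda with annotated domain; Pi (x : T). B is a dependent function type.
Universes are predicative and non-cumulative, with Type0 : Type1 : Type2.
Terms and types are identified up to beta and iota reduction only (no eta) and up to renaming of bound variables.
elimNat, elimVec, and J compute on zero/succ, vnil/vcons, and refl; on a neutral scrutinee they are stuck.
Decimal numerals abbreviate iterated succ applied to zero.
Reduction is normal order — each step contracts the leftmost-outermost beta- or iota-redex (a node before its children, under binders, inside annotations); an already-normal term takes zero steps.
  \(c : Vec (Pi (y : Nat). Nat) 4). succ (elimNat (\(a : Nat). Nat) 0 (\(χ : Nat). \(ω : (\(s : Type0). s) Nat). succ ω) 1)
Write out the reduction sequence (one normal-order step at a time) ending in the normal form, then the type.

normal-order reduction:
  \(c : Vec (Pi (y : Nat). Nat) 4). succ (elimNat (\(a : Nat). Nat) 0 (\(χ : Nat). \(ω : (\(s : Type0). s) Nat). succ ω) 1)
  ~> \(c : Vec (Pi (y : Nat). Nat) 4). succ ((\(a : Nat). \(χ : (\(ω : Type0). ω) Nat). succ χ) 0 (elimNat (\(s : Nat). Nat) 0 (\(i : Nat). \(μ : (\(ψ : Type0). ψ) Nat). succ μ) 0))
  ~> \(c : Vec (Pi (y : Nat). Nat) 4). succ ((\(a : (\(χ : Type0). χ) Nat). succ a) (elimNat (\(ω : Nat). Nat) 0 (\(s : Nat). \(i : (\(μ : Type0). μ) Nat). succ i) 0))
  ~> \(c : Vec (Pi (y : Nat). Nat) 4). succ (succ (elimNat (\(a : Nat). Nat) 0 (\(χ : Nat). \(ω : (\(s : Type0). s) Nat). succ ω) 0))
  ~> \(c : Vec (Pi (y : Nat). Nat) 4). 2
the term's type:
  Pi (c : Vec (Pi (y : Nat). Nat) 4). Nat


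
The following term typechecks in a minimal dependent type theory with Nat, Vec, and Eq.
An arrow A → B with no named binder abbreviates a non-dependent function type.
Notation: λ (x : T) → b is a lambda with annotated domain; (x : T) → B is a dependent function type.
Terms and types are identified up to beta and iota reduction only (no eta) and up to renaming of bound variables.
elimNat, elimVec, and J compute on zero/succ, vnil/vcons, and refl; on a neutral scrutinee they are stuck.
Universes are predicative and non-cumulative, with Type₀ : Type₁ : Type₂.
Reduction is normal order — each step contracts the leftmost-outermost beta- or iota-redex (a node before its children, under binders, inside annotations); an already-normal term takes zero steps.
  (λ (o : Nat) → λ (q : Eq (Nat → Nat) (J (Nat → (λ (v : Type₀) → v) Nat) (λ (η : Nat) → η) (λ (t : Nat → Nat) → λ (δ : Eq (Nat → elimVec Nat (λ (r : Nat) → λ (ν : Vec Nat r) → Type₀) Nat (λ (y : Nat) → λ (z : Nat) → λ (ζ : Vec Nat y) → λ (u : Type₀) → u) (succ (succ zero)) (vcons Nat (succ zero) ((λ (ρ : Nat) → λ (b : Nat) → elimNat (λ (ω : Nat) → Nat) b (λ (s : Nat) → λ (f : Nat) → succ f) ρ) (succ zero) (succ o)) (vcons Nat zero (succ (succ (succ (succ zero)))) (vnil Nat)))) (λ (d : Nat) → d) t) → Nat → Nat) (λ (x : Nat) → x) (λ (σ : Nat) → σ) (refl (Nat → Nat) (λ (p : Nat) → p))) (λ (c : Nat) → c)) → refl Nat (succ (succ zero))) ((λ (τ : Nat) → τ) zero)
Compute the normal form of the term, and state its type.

reduced normal form:
  λ (o : Eq (Nat → Nat) (λ (q : Nat) → q) (λ (v : Nat) → v)) → refl Nat (succ (succ zero))
inferred type:
  Eq (Nat → Nat) (λ (o : Nat) → o) (λ (q : Nat) → q) → Eq Nat (succ (succ zero)) (succ (succ zero))
observation: 2 normal-order steps normalize the term, beginning with a beta-redex.


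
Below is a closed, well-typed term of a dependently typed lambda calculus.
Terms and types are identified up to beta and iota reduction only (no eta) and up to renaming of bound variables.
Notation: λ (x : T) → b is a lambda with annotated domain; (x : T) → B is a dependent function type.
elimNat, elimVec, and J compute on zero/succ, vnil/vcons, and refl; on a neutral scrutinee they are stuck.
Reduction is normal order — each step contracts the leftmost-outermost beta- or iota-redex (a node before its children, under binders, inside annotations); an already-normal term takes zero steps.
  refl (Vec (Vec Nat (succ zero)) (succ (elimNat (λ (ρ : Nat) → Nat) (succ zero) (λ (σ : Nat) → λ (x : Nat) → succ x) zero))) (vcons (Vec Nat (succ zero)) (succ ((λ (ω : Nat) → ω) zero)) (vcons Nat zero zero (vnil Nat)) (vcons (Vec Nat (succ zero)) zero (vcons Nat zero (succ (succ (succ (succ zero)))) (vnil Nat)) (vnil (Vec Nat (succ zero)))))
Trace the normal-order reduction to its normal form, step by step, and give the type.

reduction (normal order):
  refl (Vec (Vec Nat (succ zero)) (succ (elimNat (λ (ρ : Nat) → Nat) (succ zero) (λ (σ : Nat) → λ (x : Nat) → succ x) zero))) (vcons (Vec Nat (succ zero)) (succ ((λ (ω : Nat) → ω) zero)) (vcons Nat zero zero (vnil Nat)) (vcons (Vec Nat (succ zero)) zero (vcons Nat zero (succ (succ (succ (succ zero)))) (vnil Nat)) (vnil (Vec Nat (succ zero)))))
  ~> refl (Vec (Vec Nat (succ zero)) (succ (succ zero))) (vcons (Vec Nat (succ zero)) (succ ((λ (ρ : Nat) → ρ) zero)) (vcons Nat zero zero (vnil Nat)) (vcons (Vec Nat (succ zero)) zero (vcons Nat zero (succ (succ (succ (succ zero)))) (vnil Nat)) (vnil (Vec Nat (succ zero)))))
  ~> refl (Vec (Vec Nat (succ zero)) (succ (succ zero))) (vcons (Vec Nat (succ zero)) (succ zero) (vcons Nat zero zero (vnil Nat)) (vcons (Vec Nat (succ zero)) zero (vcons Nat zero (succ (succ (succ (succ zero)))) (vnil Nat)) (vnil (Vec Nat (succ zero)))))
type:
  Eq (Vec (Vec Nat (succ zero)) (succ (succ zero))) (vcons (Vec Nat (succ zero)) (succ zero) (vcons Nat zero zero (vnil Nat)) (vcons (Vec Nat (succ zero)) zero (vcons Nat zero (succ (succ (succ (succ zero)))) (vnil Nat)) (vnil (Vec Nat (succ zero))))) (vcons (Vec Nat (succ zero)) (succ zero) (vcons Nat zero zero (vnil Nat)) (vcons (Vec Nat (succ zero)) zero (vcons Nat zero (succ (succ (succ (succ zero)))) (vnil Nat)) (vnil (Vec Nat (succ zero)))))


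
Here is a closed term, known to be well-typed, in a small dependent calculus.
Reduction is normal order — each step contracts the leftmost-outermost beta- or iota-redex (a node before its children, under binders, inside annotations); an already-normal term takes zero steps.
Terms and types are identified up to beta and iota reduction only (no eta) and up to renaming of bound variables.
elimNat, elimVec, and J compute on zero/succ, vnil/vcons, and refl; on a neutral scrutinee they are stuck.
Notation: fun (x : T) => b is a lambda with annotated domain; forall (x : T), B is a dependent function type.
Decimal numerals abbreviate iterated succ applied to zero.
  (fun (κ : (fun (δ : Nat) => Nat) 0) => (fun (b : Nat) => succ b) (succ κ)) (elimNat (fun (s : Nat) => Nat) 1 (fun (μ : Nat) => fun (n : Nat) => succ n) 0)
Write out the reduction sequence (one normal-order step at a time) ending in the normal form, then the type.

reduction (normal order):
  (fun (κ : (fun (δ : Nat) => Nat) 0) => (fun (b : Nat) => succ b) (succ κ)) (elimNat (fun (s : Nat) => Nat) 1 (fun (μ : Nat) => fun (n : Nat) => succ n) 0)
  ~> (fun (κ : Nat) => succ κ) (succ (elimNat (fun (δ : Nat) => Nat) 1 (fun (b : Nat) => fun (s : Nat) => succ s) 0))
  ~> succ (succ (elimNat (fun (κ : Nat) => Nat) 1 (fun (δ : Nat) => fun (b : Nat) => succ b) 0))
  ~> 3
the term's type:
  Nat


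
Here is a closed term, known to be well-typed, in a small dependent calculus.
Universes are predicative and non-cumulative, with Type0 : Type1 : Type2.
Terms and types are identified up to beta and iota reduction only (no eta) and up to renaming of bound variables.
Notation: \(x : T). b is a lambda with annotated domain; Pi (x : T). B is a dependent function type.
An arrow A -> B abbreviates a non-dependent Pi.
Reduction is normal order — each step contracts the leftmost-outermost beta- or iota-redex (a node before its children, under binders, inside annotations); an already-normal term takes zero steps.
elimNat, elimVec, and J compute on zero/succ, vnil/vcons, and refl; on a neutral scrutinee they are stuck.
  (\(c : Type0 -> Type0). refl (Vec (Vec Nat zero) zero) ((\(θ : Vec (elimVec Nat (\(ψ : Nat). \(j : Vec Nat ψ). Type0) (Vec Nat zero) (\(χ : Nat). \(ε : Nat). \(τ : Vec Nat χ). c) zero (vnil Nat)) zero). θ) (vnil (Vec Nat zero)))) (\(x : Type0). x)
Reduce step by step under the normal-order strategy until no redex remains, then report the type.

normal-order reduction:
  (\(c : Type0 -> Type0). refl (Vec (Vec Nat zero) zero) ((\(θ : Vec (elimVec Nat (\(ψ : Nat). \(j : Vec Nat ψ). Type0) (Vec Nat zero) (\(χ : Nat). \(ε : Nat). \(τ : Vec Nat χ). c) zero (vnil Nat)) zero). θ) (vnil (Vec Nat zero)))) (\(x : Type0). x)
  ~> refl (Vec (Vec Nat zero) zero) ((\(c : Vec (elimVec Nat (\(θ : Nat). \(ψ : Vec Nat θ). Type0) (Vec Nat zero) (\(j : Nat). \(χ : Nat). \(ε : Vec Nat j). \(τ : Type0). τ) zero (vnil Nat)) zero). c) (vnil (Vec Nat zero)))
  ~> refl (Vec (Vec Nat zero) zero) (vnil (Vec Nat zero))
the term's type:
  Eq (Vec (Vec Nat zero) zero) (vnil (Vec Nat zero)) (vnil (Vec Nat zero))


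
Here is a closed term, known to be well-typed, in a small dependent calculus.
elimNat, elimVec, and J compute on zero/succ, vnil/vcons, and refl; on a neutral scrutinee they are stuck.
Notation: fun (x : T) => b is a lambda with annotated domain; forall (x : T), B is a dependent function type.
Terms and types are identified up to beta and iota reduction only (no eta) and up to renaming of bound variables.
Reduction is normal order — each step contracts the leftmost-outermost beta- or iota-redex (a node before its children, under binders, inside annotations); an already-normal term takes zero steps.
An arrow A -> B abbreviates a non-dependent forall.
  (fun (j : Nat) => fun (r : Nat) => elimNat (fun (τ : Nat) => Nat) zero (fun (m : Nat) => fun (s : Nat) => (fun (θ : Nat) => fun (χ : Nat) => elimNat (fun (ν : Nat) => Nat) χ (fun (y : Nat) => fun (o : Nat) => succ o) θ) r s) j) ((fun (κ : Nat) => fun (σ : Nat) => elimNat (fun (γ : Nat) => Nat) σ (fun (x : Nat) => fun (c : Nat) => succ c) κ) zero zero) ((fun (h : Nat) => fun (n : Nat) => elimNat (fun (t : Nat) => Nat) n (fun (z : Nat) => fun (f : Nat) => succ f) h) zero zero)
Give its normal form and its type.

reduced normal form:
  zero
type:
  Nat


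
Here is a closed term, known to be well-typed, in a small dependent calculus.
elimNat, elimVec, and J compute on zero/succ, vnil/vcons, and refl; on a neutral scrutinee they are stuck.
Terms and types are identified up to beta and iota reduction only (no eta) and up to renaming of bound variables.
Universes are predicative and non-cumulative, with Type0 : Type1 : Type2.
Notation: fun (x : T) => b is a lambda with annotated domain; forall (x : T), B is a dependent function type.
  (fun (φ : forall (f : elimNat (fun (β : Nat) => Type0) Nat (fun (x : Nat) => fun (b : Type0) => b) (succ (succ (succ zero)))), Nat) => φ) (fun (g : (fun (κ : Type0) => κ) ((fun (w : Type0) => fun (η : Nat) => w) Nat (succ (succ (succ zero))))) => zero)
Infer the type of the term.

type:
  forall (φ : Nat), Nat


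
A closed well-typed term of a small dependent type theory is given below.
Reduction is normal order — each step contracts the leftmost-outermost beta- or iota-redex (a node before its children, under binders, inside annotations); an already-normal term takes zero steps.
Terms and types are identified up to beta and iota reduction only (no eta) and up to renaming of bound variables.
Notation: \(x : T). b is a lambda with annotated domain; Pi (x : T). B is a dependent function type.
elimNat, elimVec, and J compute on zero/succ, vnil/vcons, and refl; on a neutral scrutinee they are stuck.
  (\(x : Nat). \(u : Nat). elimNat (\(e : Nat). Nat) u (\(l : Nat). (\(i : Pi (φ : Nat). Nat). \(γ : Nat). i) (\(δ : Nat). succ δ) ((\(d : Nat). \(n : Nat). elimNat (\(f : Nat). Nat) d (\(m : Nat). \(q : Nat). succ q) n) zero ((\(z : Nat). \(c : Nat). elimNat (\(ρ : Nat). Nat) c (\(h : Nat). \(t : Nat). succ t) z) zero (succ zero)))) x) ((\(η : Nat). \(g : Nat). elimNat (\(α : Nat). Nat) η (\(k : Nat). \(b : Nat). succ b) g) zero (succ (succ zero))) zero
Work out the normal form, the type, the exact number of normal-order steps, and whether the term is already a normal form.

reduced normal form:
  succ (succ zero)
the term's type:
  Nat
reduction steps (normal order): 20
already normal: no
first contracted redex: a beta-redex


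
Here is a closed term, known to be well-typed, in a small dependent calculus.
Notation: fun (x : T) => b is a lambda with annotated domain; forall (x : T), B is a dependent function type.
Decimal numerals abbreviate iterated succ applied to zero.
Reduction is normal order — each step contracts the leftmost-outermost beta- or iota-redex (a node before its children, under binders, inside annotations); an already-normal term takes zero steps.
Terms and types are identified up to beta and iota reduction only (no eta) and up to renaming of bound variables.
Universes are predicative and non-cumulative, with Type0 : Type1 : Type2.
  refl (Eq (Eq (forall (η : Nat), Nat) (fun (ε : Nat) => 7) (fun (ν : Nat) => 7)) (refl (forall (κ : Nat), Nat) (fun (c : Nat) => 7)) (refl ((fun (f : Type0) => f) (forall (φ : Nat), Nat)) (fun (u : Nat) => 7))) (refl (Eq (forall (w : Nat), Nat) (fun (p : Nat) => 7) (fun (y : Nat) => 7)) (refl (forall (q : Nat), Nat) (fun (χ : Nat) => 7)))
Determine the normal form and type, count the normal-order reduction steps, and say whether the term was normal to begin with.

normal form:
  refl (Eq (Eq (forall (η : Nat), Nat) (fun (ε : Nat) => 7) (fun (ν : Nat) => 7)) (refl (forall (κ : Nat), Nat) (fun (c : Nat) => 7)) (refl (forall (f : Nat), Nat) (fun (φ : Nat) => 7))) (refl (Eq (forall (u : Nat), Nat) (fun (w : Nat) => 7) (fun (p : Nat) => 7)) (refl (forall (y : Nat), Nat) (fun (q : Nat) => 7)))
type:
  Eq (Eq (Eq (forall (η : Nat), Nat) (fun (ε : Nat) => 7) (fun (ν : Nat) => 7)) (refl (forall (κ : Nat), Nat) (fun (c : Nat) => 7)) (refl (forall (f : Nat), Nat) (fun (φ : Nat) => 7))) (refl (Eq (forall (u : Nat), Nat) (fun (w : Nat) => 7) (fun (p : Nat) => 7)) (refl (forall (y : Nat), Nat) (fun (q : Nat) => 7))) (refl (Eq (forall (χ : Nat), Nat) (fun (g : Nat) => 7) (fun (h : Nat) => 7)) (refl (forall (j : Nat), Nat) (fun (ρ : Nat) => 7)))
steps to reach normal form (normal order): 1
started in normal form: no
first redex: a beta-redex


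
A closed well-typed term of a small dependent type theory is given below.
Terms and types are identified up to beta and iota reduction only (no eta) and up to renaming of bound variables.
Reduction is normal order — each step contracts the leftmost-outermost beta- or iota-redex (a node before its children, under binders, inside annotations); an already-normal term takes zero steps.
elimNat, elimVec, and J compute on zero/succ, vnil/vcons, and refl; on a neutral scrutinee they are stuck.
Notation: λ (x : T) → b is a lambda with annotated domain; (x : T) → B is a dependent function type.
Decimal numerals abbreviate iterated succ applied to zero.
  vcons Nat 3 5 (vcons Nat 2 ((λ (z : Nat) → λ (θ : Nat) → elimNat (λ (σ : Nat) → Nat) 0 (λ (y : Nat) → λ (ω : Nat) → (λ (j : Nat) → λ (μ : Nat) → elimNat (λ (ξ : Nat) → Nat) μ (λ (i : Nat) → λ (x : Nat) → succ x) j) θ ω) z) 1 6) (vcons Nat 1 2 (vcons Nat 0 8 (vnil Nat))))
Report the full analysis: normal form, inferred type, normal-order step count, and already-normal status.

normal form:
  vcons Nat 3 5 (vcons Nat 2 6 (vcons Nat 1 2 (vcons Nat 0 8 (vnil Nat))))
type:
  Vec Nat 4
steps to reach normal form (normal order): 27
started in normal form: no
first redex: a beta-redex


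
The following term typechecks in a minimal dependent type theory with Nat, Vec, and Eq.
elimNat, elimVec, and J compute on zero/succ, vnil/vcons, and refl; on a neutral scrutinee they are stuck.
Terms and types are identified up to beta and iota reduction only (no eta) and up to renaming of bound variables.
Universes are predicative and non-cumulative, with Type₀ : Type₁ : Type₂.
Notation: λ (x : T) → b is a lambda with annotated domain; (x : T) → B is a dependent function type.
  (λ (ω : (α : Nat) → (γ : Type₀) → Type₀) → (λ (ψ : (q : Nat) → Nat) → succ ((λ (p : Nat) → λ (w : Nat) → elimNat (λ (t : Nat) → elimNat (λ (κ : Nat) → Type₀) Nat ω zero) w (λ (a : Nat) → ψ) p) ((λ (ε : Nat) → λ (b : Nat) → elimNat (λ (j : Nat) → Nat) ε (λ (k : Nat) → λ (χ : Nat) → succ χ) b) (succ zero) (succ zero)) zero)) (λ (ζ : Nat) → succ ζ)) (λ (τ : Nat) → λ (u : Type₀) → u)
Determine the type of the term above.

type:
  Nat


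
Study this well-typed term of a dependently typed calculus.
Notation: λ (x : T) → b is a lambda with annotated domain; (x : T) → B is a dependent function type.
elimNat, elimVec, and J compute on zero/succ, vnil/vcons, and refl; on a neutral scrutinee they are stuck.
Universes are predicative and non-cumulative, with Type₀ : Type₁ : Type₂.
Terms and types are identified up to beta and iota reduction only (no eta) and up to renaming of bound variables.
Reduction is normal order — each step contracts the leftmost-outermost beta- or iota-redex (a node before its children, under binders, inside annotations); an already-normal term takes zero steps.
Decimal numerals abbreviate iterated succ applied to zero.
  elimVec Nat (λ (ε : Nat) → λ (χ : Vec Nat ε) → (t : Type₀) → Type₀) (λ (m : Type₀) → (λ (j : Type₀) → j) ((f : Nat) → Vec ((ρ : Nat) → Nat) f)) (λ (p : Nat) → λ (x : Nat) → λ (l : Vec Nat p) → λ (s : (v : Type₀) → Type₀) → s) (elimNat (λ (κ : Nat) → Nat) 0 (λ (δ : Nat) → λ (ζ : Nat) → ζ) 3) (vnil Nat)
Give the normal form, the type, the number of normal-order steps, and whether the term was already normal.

resulting normal form:
  λ (ε : Type₀) → (χ : Nat) → Vec ((t : Nat) → Nat) χ
type:
  (ε : Type₀) → Type₀
normal-order step count: 2
already normal: no
first contracted redex: an elimVec iota-redex


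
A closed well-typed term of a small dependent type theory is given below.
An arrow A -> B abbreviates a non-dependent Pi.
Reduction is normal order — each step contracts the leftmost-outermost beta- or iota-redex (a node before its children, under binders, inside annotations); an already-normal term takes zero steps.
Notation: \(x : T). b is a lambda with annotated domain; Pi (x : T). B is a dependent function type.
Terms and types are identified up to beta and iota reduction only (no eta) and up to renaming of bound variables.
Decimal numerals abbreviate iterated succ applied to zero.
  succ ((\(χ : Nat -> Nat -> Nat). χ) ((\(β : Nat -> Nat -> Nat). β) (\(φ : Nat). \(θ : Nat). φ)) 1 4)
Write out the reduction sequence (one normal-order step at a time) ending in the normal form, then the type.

normal-order reduction sequence:
  succ ((\(χ : Nat -> Nat -> Nat). χ) ((\(β : Nat -> Nat -> Nat). β) (\(φ : Nat). \(θ : Nat). φ)) 1 4)
  ~> succ ((\(χ : Nat -> Nat -> Nat). χ) (\(β : Nat). \(φ : Nat). β) 1 4)
  ~> succ ((\(χ : Nat). \(β : Nat). χ) 1 4)
  ~> succ ((\(χ : Nat). 1) 4)
  ~> 2
type:
  Nat


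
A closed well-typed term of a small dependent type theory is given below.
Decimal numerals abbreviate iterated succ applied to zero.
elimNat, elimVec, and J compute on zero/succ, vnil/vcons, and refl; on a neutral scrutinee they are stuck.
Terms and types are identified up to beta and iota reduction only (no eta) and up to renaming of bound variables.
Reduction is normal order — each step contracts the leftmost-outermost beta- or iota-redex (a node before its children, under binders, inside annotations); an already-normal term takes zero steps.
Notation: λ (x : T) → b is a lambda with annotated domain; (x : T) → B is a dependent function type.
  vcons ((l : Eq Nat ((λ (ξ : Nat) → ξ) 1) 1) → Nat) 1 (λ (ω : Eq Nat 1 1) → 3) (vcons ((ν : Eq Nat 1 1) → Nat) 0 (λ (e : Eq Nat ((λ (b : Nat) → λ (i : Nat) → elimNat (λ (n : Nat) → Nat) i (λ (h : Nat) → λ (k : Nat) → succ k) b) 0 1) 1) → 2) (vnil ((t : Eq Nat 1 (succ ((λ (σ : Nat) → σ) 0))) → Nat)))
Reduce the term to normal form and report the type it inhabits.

reduced normal form:
  vcons ((l : Eq Nat 1 1) → Nat) 1 (λ (ξ : Eq Nat 1 1) → 3) (vcons ((ω : Eq Nat 1 1) → Nat) 0 (λ (ν : Eq Nat 1 1) → 2) (vnil ((e : Eq Nat 1 1) → Nat)))
the term's type:
  Vec ((l : Eq Nat 1 1) → Nat) 2
observation: 5 normal-order steps separate the term from its normal form.


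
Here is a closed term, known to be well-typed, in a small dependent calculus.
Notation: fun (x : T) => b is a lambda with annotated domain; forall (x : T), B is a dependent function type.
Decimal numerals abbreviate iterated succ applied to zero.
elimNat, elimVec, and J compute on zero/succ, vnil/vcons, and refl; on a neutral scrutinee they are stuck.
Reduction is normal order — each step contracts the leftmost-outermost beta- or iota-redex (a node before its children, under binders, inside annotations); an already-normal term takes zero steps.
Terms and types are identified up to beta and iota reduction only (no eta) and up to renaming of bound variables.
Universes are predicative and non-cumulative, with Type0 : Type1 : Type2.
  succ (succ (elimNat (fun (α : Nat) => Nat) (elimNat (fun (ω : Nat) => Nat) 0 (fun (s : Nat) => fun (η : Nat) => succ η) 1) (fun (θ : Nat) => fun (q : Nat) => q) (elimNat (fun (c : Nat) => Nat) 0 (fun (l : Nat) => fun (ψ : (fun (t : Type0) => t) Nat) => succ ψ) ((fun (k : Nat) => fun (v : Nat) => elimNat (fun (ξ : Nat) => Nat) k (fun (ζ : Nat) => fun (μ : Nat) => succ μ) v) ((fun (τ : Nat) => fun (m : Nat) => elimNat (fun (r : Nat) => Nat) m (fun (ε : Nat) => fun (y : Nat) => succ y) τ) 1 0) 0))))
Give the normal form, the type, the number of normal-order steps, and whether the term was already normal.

normal form:
  3
inferred type:
  Nat
steps to reach normal form (normal order): 22
started in normal form: no
first redex: an elimNat iota-redex


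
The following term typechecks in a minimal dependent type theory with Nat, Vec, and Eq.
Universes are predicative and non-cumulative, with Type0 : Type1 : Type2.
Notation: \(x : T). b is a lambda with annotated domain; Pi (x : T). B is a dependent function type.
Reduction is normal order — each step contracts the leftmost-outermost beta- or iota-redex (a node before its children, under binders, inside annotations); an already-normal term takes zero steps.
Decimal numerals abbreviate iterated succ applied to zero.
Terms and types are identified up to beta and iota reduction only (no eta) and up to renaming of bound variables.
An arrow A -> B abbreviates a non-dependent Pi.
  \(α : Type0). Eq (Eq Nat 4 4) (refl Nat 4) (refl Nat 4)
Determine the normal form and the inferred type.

normal form:
  \(α : Type0). Eq (Eq Nat 4 4) (refl Nat 4) (refl Nat 4)
type:
  Type0 -> Type0


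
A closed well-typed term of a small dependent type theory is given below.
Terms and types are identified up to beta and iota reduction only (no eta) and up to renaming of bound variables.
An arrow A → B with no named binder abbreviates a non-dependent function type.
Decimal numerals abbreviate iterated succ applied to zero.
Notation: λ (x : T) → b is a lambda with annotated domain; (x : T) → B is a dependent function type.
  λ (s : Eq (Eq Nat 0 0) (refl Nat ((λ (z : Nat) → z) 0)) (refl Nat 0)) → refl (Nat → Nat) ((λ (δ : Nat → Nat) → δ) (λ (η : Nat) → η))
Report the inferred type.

inferred type:
  Eq (Eq Nat 0 0) (refl Nat 0) (refl Nat 0) → Eq (Nat → Nat) (λ (s : Nat) → s) (λ (z : Nat) → z)


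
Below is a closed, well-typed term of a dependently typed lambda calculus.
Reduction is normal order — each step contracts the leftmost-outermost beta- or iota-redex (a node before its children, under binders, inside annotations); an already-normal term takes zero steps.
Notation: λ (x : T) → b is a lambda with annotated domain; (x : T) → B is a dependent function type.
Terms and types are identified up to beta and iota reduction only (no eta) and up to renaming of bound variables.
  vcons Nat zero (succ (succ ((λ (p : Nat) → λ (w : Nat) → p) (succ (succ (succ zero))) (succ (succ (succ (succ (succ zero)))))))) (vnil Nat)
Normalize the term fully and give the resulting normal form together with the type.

normal form:
  vcons Nat zero (succ (succ (succ (succ (succ zero))))) (vnil Nat)
the term's type:
  Vec Nat (succ zero)


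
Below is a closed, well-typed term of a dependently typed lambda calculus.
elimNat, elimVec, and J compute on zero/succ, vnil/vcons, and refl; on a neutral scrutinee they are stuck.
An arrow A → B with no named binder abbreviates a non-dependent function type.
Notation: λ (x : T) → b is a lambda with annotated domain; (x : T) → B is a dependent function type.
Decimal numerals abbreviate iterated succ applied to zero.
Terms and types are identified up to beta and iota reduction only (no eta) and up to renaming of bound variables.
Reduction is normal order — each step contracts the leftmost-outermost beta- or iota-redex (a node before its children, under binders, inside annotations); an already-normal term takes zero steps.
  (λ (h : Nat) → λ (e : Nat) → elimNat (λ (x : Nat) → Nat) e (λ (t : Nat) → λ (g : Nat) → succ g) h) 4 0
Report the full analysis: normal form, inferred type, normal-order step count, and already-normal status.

normal form:
  4
type:
  Nat
reduction steps (normal order): 15
started in normal form: no
first redex: a beta-redex
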